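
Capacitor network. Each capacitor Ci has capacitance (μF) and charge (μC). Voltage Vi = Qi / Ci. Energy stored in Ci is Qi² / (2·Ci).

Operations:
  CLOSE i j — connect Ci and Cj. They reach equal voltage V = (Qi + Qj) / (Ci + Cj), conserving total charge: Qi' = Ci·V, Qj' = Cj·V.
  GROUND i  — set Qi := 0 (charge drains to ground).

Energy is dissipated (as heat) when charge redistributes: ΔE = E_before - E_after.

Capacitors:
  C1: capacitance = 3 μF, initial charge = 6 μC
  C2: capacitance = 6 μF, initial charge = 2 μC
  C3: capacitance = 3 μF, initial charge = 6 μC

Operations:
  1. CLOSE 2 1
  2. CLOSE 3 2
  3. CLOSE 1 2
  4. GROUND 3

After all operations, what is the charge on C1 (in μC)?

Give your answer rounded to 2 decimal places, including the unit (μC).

Initial: C1(3μF, Q=6μC, V=2.00V), C2(6μF, Q=2μC, V=0.33V), C3(3μF, Q=6μC, V=2.00V)
Op 1: CLOSE 2-1: Q_total=8.00, C_total=9.00, V=0.89; Q2=5.33, Q1=2.67; dissipated=2.778
Op 2: CLOSE 3-2: Q_total=11.33, C_total=9.00, V=1.26; Q3=3.78, Q2=7.56; dissipated=1.235
Op 3: CLOSE 1-2: Q_total=10.22, C_total=9.00, V=1.14; Q1=3.41, Q2=6.81; dissipated=0.137
Op 4: GROUND 3: Q3=0; energy lost=2.379
Final charges: Q1=3.41, Q2=6.81, Q3=0.00

Answer: 3.41 μC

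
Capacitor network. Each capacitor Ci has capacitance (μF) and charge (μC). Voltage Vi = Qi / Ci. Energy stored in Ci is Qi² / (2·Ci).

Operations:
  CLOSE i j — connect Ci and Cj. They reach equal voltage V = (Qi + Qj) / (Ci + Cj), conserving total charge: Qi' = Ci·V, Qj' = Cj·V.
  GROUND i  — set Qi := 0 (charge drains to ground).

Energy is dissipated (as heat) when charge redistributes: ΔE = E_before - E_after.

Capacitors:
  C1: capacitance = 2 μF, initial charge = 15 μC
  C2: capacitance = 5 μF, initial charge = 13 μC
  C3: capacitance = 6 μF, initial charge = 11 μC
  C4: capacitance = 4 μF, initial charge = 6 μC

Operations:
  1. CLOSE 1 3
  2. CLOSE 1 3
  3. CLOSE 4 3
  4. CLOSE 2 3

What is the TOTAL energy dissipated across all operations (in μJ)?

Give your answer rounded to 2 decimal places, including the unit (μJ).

Answer: 27.76 μJ

Derivation:
Initial: C1(2μF, Q=15μC, V=7.50V), C2(5μF, Q=13μC, V=2.60V), C3(6μF, Q=11μC, V=1.83V), C4(4μF, Q=6μC, V=1.50V)
Op 1: CLOSE 1-3: Q_total=26.00, C_total=8.00, V=3.25; Q1=6.50, Q3=19.50; dissipated=24.083
Op 2: CLOSE 1-3: Q_total=26.00, C_total=8.00, V=3.25; Q1=6.50, Q3=19.50; dissipated=0.000
Op 3: CLOSE 4-3: Q_total=25.50, C_total=10.00, V=2.55; Q4=10.20, Q3=15.30; dissipated=3.675
Op 4: CLOSE 2-3: Q_total=28.30, C_total=11.00, V=2.57; Q2=12.86, Q3=15.44; dissipated=0.003
Total dissipated: 27.762 μJ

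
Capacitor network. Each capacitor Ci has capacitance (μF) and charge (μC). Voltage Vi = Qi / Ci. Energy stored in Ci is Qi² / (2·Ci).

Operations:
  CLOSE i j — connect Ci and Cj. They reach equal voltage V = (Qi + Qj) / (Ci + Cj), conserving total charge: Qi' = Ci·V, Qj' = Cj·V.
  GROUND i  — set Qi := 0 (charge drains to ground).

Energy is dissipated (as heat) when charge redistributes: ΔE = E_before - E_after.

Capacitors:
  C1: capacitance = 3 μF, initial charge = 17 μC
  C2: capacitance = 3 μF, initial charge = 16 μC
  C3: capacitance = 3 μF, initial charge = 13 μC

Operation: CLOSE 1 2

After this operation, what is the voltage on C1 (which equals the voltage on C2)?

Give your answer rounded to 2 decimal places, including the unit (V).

Answer: 5.50 V

Derivation:
Initial: C1(3μF, Q=17μC, V=5.67V), C2(3μF, Q=16μC, V=5.33V), C3(3μF, Q=13μC, V=4.33V)
Op 1: CLOSE 1-2: Q_total=33.00, C_total=6.00, V=5.50; Q1=16.50, Q2=16.50; dissipated=0.083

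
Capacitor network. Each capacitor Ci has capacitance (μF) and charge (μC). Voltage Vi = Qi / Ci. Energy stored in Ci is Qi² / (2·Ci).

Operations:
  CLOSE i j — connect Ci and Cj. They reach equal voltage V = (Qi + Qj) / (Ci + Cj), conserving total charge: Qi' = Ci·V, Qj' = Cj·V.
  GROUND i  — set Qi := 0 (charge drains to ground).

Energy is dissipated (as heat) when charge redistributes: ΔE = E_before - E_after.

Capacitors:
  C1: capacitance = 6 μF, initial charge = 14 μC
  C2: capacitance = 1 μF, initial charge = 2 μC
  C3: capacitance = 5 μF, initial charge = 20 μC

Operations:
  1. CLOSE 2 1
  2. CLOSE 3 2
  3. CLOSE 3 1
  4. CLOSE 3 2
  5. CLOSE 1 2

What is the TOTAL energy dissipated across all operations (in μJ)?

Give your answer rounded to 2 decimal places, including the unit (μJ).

Answer: 4.32 μJ

Derivation:
Initial: C1(6μF, Q=14μC, V=2.33V), C2(1μF, Q=2μC, V=2.00V), C3(5μF, Q=20μC, V=4.00V)
Op 1: CLOSE 2-1: Q_total=16.00, C_total=7.00, V=2.29; Q2=2.29, Q1=13.71; dissipated=0.048
Op 2: CLOSE 3-2: Q_total=22.29, C_total=6.00, V=3.71; Q3=18.57, Q2=3.71; dissipated=1.224
Op 3: CLOSE 3-1: Q_total=32.29, C_total=11.00, V=2.94; Q3=14.68, Q1=17.61; dissipated=2.783
Op 4: CLOSE 3-2: Q_total=18.39, C_total=6.00, V=3.06; Q3=15.32, Q2=3.06; dissipated=0.253
Op 5: CLOSE 1-2: Q_total=20.68, C_total=7.00, V=2.95; Q1=17.72, Q2=2.95; dissipated=0.007
Total dissipated: 4.315 μJ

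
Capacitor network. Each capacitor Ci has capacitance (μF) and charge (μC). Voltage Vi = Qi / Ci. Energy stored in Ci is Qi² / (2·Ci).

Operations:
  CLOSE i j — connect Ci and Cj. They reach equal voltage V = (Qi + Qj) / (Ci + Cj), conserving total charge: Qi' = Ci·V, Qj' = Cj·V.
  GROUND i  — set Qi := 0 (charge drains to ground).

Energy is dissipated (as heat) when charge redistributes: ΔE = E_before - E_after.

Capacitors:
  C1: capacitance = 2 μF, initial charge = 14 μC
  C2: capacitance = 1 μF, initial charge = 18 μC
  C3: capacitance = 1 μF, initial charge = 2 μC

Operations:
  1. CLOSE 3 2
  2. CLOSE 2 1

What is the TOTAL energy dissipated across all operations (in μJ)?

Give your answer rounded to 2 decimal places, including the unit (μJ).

Initial: C1(2μF, Q=14μC, V=7.00V), C2(1μF, Q=18μC, V=18.00V), C3(1μF, Q=2μC, V=2.00V)
Op 1: CLOSE 3-2: Q_total=20.00, C_total=2.00, V=10.00; Q3=10.00, Q2=10.00; dissipated=64.000
Op 2: CLOSE 2-1: Q_total=24.00, C_total=3.00, V=8.00; Q2=8.00, Q1=16.00; dissipated=3.000
Total dissipated: 67.000 μJ

Answer: 67.00 μJ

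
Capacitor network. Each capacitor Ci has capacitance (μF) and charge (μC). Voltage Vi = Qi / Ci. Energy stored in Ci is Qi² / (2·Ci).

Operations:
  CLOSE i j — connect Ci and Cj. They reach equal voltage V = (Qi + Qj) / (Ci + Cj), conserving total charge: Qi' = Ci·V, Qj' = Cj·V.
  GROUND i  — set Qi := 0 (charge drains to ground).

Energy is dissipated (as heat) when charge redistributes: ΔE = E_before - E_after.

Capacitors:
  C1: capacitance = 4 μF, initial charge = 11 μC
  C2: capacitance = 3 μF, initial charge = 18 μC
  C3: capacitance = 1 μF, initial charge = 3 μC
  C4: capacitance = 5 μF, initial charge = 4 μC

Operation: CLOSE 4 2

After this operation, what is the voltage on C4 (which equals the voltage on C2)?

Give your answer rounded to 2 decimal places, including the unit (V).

Answer: 2.75 V

Derivation:
Initial: C1(4μF, Q=11μC, V=2.75V), C2(3μF, Q=18μC, V=6.00V), C3(1μF, Q=3μC, V=3.00V), C4(5μF, Q=4μC, V=0.80V)
Op 1: CLOSE 4-2: Q_total=22.00, C_total=8.00, V=2.75; Q4=13.75, Q2=8.25; dissipated=25.350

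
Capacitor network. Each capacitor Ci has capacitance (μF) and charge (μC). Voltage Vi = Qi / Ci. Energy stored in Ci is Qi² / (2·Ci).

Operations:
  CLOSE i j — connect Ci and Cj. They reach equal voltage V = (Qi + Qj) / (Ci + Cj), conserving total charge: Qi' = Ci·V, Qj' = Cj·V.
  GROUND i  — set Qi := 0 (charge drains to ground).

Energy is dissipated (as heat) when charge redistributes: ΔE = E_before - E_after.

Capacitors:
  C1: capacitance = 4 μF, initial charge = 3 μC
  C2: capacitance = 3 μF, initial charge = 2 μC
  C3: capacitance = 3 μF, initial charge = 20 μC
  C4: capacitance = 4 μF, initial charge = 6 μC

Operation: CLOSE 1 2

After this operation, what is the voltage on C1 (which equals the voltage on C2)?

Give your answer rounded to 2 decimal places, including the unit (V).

Answer: 0.71 V

Derivation:
Initial: C1(4μF, Q=3μC, V=0.75V), C2(3μF, Q=2μC, V=0.67V), C3(3μF, Q=20μC, V=6.67V), C4(4μF, Q=6μC, V=1.50V)
Op 1: CLOSE 1-2: Q_total=5.00, C_total=7.00, V=0.71; Q1=2.86, Q2=2.14; dissipated=0.006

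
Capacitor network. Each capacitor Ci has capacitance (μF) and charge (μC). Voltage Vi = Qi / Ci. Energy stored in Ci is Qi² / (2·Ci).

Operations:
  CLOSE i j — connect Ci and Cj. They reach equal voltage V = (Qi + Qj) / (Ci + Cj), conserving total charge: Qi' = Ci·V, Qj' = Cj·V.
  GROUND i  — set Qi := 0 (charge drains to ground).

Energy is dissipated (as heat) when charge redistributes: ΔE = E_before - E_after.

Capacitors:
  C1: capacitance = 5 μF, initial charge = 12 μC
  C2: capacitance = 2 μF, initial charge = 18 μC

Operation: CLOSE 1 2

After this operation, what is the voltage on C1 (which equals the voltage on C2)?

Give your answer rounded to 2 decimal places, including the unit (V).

Answer: 4.29 V

Derivation:
Initial: C1(5μF, Q=12μC, V=2.40V), C2(2μF, Q=18μC, V=9.00V)
Op 1: CLOSE 1-2: Q_total=30.00, C_total=7.00, V=4.29; Q1=21.43, Q2=8.57; dissipated=31.114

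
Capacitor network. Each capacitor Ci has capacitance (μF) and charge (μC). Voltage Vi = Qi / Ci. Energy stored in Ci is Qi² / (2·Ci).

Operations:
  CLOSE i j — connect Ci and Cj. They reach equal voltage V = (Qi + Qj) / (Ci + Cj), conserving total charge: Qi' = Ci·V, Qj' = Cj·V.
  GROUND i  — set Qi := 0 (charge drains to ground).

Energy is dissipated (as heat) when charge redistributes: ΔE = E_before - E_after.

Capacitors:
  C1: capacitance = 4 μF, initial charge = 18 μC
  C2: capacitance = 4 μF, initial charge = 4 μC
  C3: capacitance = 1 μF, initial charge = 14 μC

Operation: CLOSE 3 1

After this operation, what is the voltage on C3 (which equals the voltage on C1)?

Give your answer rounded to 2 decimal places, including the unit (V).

Initial: C1(4μF, Q=18μC, V=4.50V), C2(4μF, Q=4μC, V=1.00V), C3(1μF, Q=14μC, V=14.00V)
Op 1: CLOSE 3-1: Q_total=32.00, C_total=5.00, V=6.40; Q3=6.40, Q1=25.60; dissipated=36.100

Answer: 6.40 V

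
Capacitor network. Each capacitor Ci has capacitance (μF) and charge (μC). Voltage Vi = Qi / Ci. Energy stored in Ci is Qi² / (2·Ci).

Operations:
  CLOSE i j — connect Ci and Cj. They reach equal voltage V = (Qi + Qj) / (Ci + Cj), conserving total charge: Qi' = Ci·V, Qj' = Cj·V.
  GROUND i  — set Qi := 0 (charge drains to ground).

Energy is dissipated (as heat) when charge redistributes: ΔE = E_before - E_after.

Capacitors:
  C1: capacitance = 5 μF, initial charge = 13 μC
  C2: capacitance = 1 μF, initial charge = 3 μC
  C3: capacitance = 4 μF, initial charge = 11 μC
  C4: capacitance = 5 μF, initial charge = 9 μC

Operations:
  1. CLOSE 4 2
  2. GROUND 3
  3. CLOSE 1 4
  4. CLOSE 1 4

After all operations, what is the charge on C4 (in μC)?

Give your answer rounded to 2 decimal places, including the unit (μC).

Answer: 11.50 μC

Derivation:
Initial: C1(5μF, Q=13μC, V=2.60V), C2(1μF, Q=3μC, V=3.00V), C3(4μF, Q=11μC, V=2.75V), C4(5μF, Q=9μC, V=1.80V)
Op 1: CLOSE 4-2: Q_total=12.00, C_total=6.00, V=2.00; Q4=10.00, Q2=2.00; dissipated=0.600
Op 2: GROUND 3: Q3=0; energy lost=15.125
Op 3: CLOSE 1-4: Q_total=23.00, C_total=10.00, V=2.30; Q1=11.50, Q4=11.50; dissipated=0.450
Op 4: CLOSE 1-4: Q_total=23.00, C_total=10.00, V=2.30; Q1=11.50, Q4=11.50; dissipated=0.000
Final charges: Q1=11.50, Q2=2.00, Q3=0.00, Q4=11.50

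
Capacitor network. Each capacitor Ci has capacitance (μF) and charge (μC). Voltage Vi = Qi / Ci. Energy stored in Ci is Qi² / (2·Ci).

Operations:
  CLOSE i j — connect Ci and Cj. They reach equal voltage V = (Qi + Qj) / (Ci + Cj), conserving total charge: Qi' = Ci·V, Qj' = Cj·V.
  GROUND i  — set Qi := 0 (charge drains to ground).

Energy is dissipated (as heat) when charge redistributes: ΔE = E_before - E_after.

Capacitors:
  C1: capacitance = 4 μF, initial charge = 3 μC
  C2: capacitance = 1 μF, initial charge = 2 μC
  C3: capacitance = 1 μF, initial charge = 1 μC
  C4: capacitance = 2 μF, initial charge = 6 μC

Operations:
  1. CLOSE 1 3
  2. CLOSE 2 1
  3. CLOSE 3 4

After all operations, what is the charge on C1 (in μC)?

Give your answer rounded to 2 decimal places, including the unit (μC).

Answer: 4.16 μC

Derivation:
Initial: C1(4μF, Q=3μC, V=0.75V), C2(1μF, Q=2μC, V=2.00V), C3(1μF, Q=1μC, V=1.00V), C4(2μF, Q=6μC, V=3.00V)
Op 1: CLOSE 1-3: Q_total=4.00, C_total=5.00, V=0.80; Q1=3.20, Q3=0.80; dissipated=0.025
Op 2: CLOSE 2-1: Q_total=5.20, C_total=5.00, V=1.04; Q2=1.04, Q1=4.16; dissipated=0.576
Op 3: CLOSE 3-4: Q_total=6.80, C_total=3.00, V=2.27; Q3=2.27, Q4=4.53; dissipated=1.613
Final charges: Q1=4.16, Q2=1.04, Q3=2.27, Q4=4.53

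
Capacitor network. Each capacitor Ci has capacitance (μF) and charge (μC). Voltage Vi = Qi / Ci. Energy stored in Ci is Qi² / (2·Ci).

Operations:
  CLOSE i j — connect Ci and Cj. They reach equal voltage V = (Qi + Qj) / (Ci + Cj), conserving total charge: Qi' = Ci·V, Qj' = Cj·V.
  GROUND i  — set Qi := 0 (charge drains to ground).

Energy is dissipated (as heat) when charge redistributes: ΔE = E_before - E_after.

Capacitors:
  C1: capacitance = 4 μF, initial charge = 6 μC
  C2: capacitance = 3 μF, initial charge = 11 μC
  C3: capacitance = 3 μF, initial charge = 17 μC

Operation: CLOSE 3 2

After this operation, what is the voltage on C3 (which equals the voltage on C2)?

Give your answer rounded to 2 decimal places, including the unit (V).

Answer: 4.67 V

Derivation:
Initial: C1(4μF, Q=6μC, V=1.50V), C2(3μF, Q=11μC, V=3.67V), C3(3μF, Q=17μC, V=5.67V)
Op 1: CLOSE 3-2: Q_total=28.00, C_total=6.00, V=4.67; Q3=14.00, Q2=14.00; dissipated=3.000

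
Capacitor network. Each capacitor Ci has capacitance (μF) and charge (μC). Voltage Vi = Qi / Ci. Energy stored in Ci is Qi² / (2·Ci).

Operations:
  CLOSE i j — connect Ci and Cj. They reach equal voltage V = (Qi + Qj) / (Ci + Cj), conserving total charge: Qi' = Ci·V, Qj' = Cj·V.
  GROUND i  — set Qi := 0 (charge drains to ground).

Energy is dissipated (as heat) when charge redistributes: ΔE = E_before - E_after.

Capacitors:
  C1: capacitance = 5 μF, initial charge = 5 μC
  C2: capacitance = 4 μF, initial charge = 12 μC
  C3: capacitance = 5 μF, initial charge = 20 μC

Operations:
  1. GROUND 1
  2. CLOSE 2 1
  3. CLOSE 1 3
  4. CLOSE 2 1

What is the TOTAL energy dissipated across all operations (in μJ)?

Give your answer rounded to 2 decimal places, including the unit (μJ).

Initial: C1(5μF, Q=5μC, V=1.00V), C2(4μF, Q=12μC, V=3.00V), C3(5μF, Q=20μC, V=4.00V)
Op 1: GROUND 1: Q1=0; energy lost=2.500
Op 2: CLOSE 2-1: Q_total=12.00, C_total=9.00, V=1.33; Q2=5.33, Q1=6.67; dissipated=10.000
Op 3: CLOSE 1-3: Q_total=26.67, C_total=10.00, V=2.67; Q1=13.33, Q3=13.33; dissipated=8.889
Op 4: CLOSE 2-1: Q_total=18.67, C_total=9.00, V=2.07; Q2=8.30, Q1=10.37; dissipated=1.975
Total dissipated: 23.364 μJ

Answer: 23.36 μJ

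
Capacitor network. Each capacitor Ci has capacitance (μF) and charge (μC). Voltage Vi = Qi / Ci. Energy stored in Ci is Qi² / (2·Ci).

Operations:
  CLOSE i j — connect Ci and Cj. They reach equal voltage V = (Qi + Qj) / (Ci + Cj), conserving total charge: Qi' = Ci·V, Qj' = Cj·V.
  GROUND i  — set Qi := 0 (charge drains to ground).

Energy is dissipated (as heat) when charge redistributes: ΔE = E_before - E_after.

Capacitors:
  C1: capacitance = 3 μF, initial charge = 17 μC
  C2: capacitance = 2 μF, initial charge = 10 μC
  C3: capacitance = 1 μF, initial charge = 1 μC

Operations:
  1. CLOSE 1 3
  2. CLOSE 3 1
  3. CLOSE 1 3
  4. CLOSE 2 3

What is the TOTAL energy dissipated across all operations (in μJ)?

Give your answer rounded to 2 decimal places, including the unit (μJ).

Answer: 8.25 μJ

Derivation:
Initial: C1(3μF, Q=17μC, V=5.67V), C2(2μF, Q=10μC, V=5.00V), C3(1μF, Q=1μC, V=1.00V)
Op 1: CLOSE 1-3: Q_total=18.00, C_total=4.00, V=4.50; Q1=13.50, Q3=4.50; dissipated=8.167
Op 2: CLOSE 3-1: Q_total=18.00, C_total=4.00, V=4.50; Q3=4.50, Q1=13.50; dissipated=0.000
Op 3: CLOSE 1-3: Q_total=18.00, C_total=4.00, V=4.50; Q1=13.50, Q3=4.50; dissipated=0.000
Op 4: CLOSE 2-3: Q_total=14.50, C_total=3.00, V=4.83; Q2=9.67, Q3=4.83; dissipated=0.083
Total dissipated: 8.250 μJ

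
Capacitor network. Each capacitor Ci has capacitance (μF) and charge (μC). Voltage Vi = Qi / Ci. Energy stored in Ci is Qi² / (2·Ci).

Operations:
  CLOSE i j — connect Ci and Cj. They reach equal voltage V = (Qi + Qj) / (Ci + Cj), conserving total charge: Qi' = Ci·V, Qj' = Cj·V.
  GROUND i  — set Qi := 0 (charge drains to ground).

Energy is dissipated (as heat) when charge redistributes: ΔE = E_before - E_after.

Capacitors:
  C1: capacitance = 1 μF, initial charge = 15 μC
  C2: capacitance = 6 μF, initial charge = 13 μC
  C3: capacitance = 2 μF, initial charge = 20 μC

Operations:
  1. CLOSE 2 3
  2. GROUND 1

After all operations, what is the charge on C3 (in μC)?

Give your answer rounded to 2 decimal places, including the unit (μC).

Answer: 8.25 μC

Derivation:
Initial: C1(1μF, Q=15μC, V=15.00V), C2(6μF, Q=13μC, V=2.17V), C3(2μF, Q=20μC, V=10.00V)
Op 1: CLOSE 2-3: Q_total=33.00, C_total=8.00, V=4.12; Q2=24.75, Q3=8.25; dissipated=46.021
Op 2: GROUND 1: Q1=0; energy lost=112.500
Final charges: Q1=0.00, Q2=24.75, Q3=8.25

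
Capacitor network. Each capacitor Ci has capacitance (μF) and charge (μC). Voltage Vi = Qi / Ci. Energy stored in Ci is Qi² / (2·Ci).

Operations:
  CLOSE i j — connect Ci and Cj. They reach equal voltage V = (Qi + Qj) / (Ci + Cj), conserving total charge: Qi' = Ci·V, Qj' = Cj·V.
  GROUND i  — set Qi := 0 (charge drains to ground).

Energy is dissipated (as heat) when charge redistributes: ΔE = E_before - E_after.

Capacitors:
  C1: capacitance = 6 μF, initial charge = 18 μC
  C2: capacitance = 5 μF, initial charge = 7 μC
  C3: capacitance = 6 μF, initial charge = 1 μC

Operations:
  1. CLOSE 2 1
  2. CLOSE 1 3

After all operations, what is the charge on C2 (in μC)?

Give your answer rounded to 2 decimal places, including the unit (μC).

Initial: C1(6μF, Q=18μC, V=3.00V), C2(5μF, Q=7μC, V=1.40V), C3(6μF, Q=1μC, V=0.17V)
Op 1: CLOSE 2-1: Q_total=25.00, C_total=11.00, V=2.27; Q2=11.36, Q1=13.64; dissipated=3.491
Op 2: CLOSE 1-3: Q_total=14.64, C_total=12.00, V=1.22; Q1=7.32, Q3=7.32; dissipated=6.653
Final charges: Q1=7.32, Q2=11.36, Q3=7.32

Answer: 11.36 μC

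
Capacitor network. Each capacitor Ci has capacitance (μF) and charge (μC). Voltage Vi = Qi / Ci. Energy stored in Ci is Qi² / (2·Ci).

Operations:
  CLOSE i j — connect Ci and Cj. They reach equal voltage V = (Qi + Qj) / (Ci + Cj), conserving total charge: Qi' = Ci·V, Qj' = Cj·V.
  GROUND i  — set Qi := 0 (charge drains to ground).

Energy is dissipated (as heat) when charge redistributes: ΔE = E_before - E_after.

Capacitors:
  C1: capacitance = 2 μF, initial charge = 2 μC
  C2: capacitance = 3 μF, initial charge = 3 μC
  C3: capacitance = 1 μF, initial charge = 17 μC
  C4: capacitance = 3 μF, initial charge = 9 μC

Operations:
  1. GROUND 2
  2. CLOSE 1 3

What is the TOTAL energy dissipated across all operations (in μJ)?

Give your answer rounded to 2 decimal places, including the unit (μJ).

Initial: C1(2μF, Q=2μC, V=1.00V), C2(3μF, Q=3μC, V=1.00V), C3(1μF, Q=17μC, V=17.00V), C4(3μF, Q=9μC, V=3.00V)
Op 1: GROUND 2: Q2=0; energy lost=1.500
Op 2: CLOSE 1-3: Q_total=19.00, C_total=3.00, V=6.33; Q1=12.67, Q3=6.33; dissipated=85.333
Total dissipated: 86.833 μJ

Answer: 86.83 μJ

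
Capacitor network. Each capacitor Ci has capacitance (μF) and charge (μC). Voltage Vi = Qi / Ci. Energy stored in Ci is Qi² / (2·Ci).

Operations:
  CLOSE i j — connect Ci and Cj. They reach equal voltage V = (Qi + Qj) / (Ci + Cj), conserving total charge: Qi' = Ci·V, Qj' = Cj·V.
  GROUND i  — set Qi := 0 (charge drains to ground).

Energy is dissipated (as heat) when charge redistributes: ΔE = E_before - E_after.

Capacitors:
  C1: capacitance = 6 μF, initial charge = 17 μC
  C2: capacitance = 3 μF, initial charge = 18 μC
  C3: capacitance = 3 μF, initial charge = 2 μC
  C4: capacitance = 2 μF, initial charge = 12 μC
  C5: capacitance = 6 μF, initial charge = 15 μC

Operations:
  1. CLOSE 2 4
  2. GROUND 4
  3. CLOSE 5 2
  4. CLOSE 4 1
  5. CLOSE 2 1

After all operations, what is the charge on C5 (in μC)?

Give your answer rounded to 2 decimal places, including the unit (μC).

Initial: C1(6μF, Q=17μC, V=2.83V), C2(3μF, Q=18μC, V=6.00V), C3(3μF, Q=2μC, V=0.67V), C4(2μF, Q=12μC, V=6.00V), C5(6μF, Q=15μC, V=2.50V)
Op 1: CLOSE 2-4: Q_total=30.00, C_total=5.00, V=6.00; Q2=18.00, Q4=12.00; dissipated=0.000
Op 2: GROUND 4: Q4=0; energy lost=36.000
Op 3: CLOSE 5-2: Q_total=33.00, C_total=9.00, V=3.67; Q5=22.00, Q2=11.00; dissipated=12.250
Op 4: CLOSE 4-1: Q_total=17.00, C_total=8.00, V=2.12; Q4=4.25, Q1=12.75; dissipated=6.021
Op 5: CLOSE 2-1: Q_total=23.75, C_total=9.00, V=2.64; Q2=7.92, Q1=15.83; dissipated=2.377
Final charges: Q1=15.83, Q2=7.92, Q3=2.00, Q4=4.25, Q5=22.00

Answer: 22.00 μC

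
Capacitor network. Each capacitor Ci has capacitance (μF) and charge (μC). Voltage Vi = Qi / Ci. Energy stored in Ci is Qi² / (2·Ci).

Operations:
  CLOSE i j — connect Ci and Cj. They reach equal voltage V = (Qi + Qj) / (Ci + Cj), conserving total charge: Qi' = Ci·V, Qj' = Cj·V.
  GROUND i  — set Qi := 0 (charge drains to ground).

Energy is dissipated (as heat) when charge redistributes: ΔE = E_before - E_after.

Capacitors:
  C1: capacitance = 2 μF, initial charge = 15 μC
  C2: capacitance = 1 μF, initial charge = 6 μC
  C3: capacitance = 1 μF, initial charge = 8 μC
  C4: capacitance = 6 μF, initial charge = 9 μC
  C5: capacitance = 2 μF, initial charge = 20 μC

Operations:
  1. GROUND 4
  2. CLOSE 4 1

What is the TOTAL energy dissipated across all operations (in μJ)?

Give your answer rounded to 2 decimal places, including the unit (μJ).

Initial: C1(2μF, Q=15μC, V=7.50V), C2(1μF, Q=6μC, V=6.00V), C3(1μF, Q=8μC, V=8.00V), C4(6μF, Q=9μC, V=1.50V), C5(2μF, Q=20μC, V=10.00V)
Op 1: GROUND 4: Q4=0; energy lost=6.750
Op 2: CLOSE 4-1: Q_total=15.00, C_total=8.00, V=1.88; Q4=11.25, Q1=3.75; dissipated=42.188
Total dissipated: 48.938 μJ

Answer: 48.94 μJ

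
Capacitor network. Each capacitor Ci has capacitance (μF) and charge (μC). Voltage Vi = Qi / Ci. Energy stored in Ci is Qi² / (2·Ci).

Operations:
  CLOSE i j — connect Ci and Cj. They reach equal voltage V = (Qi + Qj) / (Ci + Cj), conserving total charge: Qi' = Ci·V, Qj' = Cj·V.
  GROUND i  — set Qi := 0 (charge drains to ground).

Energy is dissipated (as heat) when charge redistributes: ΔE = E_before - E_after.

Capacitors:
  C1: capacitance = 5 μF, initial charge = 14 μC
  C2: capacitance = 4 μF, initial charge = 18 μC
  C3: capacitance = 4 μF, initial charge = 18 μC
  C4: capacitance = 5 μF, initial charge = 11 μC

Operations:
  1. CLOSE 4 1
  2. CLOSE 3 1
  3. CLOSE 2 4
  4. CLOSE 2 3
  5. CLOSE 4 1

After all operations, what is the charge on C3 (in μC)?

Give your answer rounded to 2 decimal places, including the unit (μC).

Answer: 13.56 μC

Derivation:
Initial: C1(5μF, Q=14μC, V=2.80V), C2(4μF, Q=18μC, V=4.50V), C3(4μF, Q=18μC, V=4.50V), C4(5μF, Q=11μC, V=2.20V)
Op 1: CLOSE 4-1: Q_total=25.00, C_total=10.00, V=2.50; Q4=12.50, Q1=12.50; dissipated=0.450
Op 2: CLOSE 3-1: Q_total=30.50, C_total=9.00, V=3.39; Q3=13.56, Q1=16.94; dissipated=4.444
Op 3: CLOSE 2-4: Q_total=30.50, C_total=9.00, V=3.39; Q2=13.56, Q4=16.94; dissipated=4.444
Op 4: CLOSE 2-3: Q_total=27.11, C_total=8.00, V=3.39; Q2=13.56, Q3=13.56; dissipated=0.000
Op 5: CLOSE 4-1: Q_total=33.89, C_total=10.00, V=3.39; Q4=16.94, Q1=16.94; dissipated=0.000
Final charges: Q1=16.94, Q2=13.56, Q3=13.56, Q4=16.94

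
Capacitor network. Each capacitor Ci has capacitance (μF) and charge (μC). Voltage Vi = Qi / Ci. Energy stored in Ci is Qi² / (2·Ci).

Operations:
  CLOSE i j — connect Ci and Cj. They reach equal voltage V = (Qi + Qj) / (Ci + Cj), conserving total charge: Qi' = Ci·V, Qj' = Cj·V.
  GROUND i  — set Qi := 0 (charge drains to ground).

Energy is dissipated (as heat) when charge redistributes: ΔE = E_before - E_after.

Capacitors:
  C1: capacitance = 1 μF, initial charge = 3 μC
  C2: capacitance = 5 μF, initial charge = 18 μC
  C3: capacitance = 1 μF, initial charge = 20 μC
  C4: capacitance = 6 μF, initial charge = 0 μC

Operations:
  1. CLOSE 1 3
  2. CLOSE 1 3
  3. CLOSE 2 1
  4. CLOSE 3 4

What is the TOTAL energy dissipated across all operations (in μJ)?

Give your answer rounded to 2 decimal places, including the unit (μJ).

Answer: 154.93 μJ

Derivation:
Initial: C1(1μF, Q=3μC, V=3.00V), C2(5μF, Q=18μC, V=3.60V), C3(1μF, Q=20μC, V=20.00V), C4(6μF, Q=0μC, V=0.00V)
Op 1: CLOSE 1-3: Q_total=23.00, C_total=2.00, V=11.50; Q1=11.50, Q3=11.50; dissipated=72.250
Op 2: CLOSE 1-3: Q_total=23.00, C_total=2.00, V=11.50; Q1=11.50, Q3=11.50; dissipated=0.000
Op 3: CLOSE 2-1: Q_total=29.50, C_total=6.00, V=4.92; Q2=24.58, Q1=4.92; dissipated=26.004
Op 4: CLOSE 3-4: Q_total=11.50, C_total=7.00, V=1.64; Q3=1.64, Q4=9.86; dissipated=56.679
Total dissipated: 154.933 μJ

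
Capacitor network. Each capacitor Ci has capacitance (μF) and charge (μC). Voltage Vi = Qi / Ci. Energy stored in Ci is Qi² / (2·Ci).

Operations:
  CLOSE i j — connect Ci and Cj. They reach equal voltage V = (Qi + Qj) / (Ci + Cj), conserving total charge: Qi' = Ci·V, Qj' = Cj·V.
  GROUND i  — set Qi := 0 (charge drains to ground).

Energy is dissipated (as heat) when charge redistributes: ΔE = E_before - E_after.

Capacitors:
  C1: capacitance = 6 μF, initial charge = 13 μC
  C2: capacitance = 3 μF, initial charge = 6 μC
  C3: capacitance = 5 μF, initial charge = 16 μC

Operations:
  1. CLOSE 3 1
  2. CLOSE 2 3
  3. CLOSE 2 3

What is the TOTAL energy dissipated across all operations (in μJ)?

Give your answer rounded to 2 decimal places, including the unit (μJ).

Initial: C1(6μF, Q=13μC, V=2.17V), C2(3μF, Q=6μC, V=2.00V), C3(5μF, Q=16μC, V=3.20V)
Op 1: CLOSE 3-1: Q_total=29.00, C_total=11.00, V=2.64; Q3=13.18, Q1=15.82; dissipated=1.456
Op 2: CLOSE 2-3: Q_total=19.18, C_total=8.00, V=2.40; Q2=7.19, Q3=11.99; dissipated=0.380
Op 3: CLOSE 2-3: Q_total=19.18, C_total=8.00, V=2.40; Q2=7.19, Q3=11.99; dissipated=0.000
Total dissipated: 1.836 μJ

Answer: 1.84 μJ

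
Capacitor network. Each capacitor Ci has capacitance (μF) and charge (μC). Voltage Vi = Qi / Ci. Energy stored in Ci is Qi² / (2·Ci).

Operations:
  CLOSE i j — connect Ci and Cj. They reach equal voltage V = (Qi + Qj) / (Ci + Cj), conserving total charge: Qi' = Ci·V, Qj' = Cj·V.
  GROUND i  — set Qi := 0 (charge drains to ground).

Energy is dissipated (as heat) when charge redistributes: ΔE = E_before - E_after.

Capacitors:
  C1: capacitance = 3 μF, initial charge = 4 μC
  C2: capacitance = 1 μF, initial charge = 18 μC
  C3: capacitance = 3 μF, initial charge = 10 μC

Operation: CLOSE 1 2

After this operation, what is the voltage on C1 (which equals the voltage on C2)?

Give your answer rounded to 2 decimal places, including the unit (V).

Initial: C1(3μF, Q=4μC, V=1.33V), C2(1μF, Q=18μC, V=18.00V), C3(3μF, Q=10μC, V=3.33V)
Op 1: CLOSE 1-2: Q_total=22.00, C_total=4.00, V=5.50; Q1=16.50, Q2=5.50; dissipated=104.167

Answer: 5.50 V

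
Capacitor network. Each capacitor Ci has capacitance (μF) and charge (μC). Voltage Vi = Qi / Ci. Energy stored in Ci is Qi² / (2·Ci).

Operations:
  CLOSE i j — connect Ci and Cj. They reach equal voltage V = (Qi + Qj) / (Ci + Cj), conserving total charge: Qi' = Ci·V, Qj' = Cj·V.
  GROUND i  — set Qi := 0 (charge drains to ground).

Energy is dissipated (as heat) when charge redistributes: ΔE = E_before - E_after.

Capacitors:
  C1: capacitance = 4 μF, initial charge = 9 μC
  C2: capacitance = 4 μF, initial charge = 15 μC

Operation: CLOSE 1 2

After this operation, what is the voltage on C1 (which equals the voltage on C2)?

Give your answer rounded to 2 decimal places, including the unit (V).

Answer: 3.00 V

Derivation:
Initial: C1(4μF, Q=9μC, V=2.25V), C2(4μF, Q=15μC, V=3.75V)
Op 1: CLOSE 1-2: Q_total=24.00, C_total=8.00, V=3.00; Q1=12.00, Q2=12.00; dissipated=2.250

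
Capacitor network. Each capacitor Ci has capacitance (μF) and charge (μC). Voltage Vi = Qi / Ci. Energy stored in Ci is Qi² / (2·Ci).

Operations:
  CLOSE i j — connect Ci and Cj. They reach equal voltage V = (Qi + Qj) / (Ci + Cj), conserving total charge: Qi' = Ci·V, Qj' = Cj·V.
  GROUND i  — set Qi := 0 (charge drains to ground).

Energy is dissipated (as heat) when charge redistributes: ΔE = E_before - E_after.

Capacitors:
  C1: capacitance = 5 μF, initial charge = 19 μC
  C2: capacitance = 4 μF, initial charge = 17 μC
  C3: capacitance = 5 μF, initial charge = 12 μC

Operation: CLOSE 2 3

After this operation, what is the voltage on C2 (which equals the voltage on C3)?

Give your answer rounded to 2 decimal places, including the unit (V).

Initial: C1(5μF, Q=19μC, V=3.80V), C2(4μF, Q=17μC, V=4.25V), C3(5μF, Q=12μC, V=2.40V)
Op 1: CLOSE 2-3: Q_total=29.00, C_total=9.00, V=3.22; Q2=12.89, Q3=16.11; dissipated=3.803

Answer: 3.22 V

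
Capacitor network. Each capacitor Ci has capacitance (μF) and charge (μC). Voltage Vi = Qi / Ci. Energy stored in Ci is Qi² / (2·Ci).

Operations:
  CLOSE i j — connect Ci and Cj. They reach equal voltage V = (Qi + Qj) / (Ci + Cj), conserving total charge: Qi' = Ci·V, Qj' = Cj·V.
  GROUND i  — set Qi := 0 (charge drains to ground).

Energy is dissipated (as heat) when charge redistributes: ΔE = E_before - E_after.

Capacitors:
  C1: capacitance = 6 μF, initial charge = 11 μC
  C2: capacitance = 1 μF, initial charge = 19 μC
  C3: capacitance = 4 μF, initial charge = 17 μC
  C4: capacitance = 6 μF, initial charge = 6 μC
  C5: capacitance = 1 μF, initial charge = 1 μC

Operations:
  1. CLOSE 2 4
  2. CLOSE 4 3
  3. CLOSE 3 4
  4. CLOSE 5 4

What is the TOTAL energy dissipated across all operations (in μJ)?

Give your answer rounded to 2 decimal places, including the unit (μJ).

Answer: 142.87 μJ

Derivation:
Initial: C1(6μF, Q=11μC, V=1.83V), C2(1μF, Q=19μC, V=19.00V), C3(4μF, Q=17μC, V=4.25V), C4(6μF, Q=6μC, V=1.00V), C5(1μF, Q=1μC, V=1.00V)
Op 1: CLOSE 2-4: Q_total=25.00, C_total=7.00, V=3.57; Q2=3.57, Q4=21.43; dissipated=138.857
Op 2: CLOSE 4-3: Q_total=38.43, C_total=10.00, V=3.84; Q4=23.06, Q3=15.37; dissipated=0.553
Op 3: CLOSE 3-4: Q_total=38.43, C_total=10.00, V=3.84; Q3=15.37, Q4=23.06; dissipated=0.000
Op 4: CLOSE 5-4: Q_total=24.06, C_total=7.00, V=3.44; Q5=3.44, Q4=20.62; dissipated=3.464
Total dissipated: 142.873 μJ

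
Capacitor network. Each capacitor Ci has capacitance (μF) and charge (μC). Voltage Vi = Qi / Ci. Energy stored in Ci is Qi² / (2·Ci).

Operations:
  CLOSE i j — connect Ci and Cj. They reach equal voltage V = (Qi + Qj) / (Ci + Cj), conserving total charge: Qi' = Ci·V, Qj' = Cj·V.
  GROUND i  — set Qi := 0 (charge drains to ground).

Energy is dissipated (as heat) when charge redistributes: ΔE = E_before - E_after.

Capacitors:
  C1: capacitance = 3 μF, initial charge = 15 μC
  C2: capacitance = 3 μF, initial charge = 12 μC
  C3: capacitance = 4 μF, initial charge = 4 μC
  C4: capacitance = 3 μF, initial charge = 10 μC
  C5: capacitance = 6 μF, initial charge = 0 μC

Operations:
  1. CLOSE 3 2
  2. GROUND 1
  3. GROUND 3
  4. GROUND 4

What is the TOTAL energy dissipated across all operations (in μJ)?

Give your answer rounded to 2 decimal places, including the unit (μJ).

Initial: C1(3μF, Q=15μC, V=5.00V), C2(3μF, Q=12μC, V=4.00V), C3(4μF, Q=4μC, V=1.00V), C4(3μF, Q=10μC, V=3.33V), C5(6μF, Q=0μC, V=0.00V)
Op 1: CLOSE 3-2: Q_total=16.00, C_total=7.00, V=2.29; Q3=9.14, Q2=6.86; dissipated=7.714
Op 2: GROUND 1: Q1=0; energy lost=37.500
Op 3: GROUND 3: Q3=0; energy lost=10.449
Op 4: GROUND 4: Q4=0; energy lost=16.667
Total dissipated: 72.330 μJ

Answer: 72.33 μJ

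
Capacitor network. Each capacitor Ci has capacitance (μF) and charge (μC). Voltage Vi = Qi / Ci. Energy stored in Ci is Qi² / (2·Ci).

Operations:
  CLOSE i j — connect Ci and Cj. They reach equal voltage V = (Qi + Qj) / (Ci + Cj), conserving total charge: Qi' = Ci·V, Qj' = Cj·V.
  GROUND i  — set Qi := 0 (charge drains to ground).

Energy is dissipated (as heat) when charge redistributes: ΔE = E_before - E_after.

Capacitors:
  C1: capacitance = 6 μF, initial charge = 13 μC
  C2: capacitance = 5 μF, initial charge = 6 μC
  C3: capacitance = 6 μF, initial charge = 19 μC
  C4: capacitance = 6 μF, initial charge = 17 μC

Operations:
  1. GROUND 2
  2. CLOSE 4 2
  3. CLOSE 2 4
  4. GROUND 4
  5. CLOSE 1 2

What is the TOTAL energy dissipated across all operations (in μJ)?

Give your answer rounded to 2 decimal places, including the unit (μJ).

Initial: C1(6μF, Q=13μC, V=2.17V), C2(5μF, Q=6μC, V=1.20V), C3(6μF, Q=19μC, V=3.17V), C4(6μF, Q=17μC, V=2.83V)
Op 1: GROUND 2: Q2=0; energy lost=3.600
Op 2: CLOSE 4-2: Q_total=17.00, C_total=11.00, V=1.55; Q4=9.27, Q2=7.73; dissipated=10.947
Op 3: CLOSE 2-4: Q_total=17.00, C_total=11.00, V=1.55; Q2=7.73, Q4=9.27; dissipated=0.000
Op 4: GROUND 4: Q4=0; energy lost=7.165
Op 5: CLOSE 1-2: Q_total=20.73, C_total=11.00, V=1.88; Q1=11.31, Q2=9.42; dissipated=0.526
Total dissipated: 22.238 μJ

Answer: 22.24 μJ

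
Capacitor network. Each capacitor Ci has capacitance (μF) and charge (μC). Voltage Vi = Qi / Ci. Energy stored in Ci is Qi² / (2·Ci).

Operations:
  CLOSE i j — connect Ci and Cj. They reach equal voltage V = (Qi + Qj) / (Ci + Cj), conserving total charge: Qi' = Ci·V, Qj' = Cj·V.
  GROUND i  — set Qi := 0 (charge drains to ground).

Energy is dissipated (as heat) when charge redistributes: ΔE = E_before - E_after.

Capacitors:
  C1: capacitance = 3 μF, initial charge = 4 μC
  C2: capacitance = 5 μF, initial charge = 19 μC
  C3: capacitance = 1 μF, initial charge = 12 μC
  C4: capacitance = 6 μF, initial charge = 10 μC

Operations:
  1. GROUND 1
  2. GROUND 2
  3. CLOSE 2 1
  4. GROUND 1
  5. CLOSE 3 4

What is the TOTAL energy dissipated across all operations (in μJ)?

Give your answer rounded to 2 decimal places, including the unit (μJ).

Answer: 84.53 μJ

Derivation:
Initial: C1(3μF, Q=4μC, V=1.33V), C2(5μF, Q=19μC, V=3.80V), C3(1μF, Q=12μC, V=12.00V), C4(6μF, Q=10μC, V=1.67V)
Op 1: GROUND 1: Q1=0; energy lost=2.667
Op 2: GROUND 2: Q2=0; energy lost=36.100
Op 3: CLOSE 2-1: Q_total=0.00, C_total=8.00, V=0.00; Q2=0.00, Q1=0.00; dissipated=0.000
Op 4: GROUND 1: Q1=0; energy lost=0.000
Op 5: CLOSE 3-4: Q_total=22.00, C_total=7.00, V=3.14; Q3=3.14, Q4=18.86; dissipated=45.762
Total dissipated: 84.529 μJ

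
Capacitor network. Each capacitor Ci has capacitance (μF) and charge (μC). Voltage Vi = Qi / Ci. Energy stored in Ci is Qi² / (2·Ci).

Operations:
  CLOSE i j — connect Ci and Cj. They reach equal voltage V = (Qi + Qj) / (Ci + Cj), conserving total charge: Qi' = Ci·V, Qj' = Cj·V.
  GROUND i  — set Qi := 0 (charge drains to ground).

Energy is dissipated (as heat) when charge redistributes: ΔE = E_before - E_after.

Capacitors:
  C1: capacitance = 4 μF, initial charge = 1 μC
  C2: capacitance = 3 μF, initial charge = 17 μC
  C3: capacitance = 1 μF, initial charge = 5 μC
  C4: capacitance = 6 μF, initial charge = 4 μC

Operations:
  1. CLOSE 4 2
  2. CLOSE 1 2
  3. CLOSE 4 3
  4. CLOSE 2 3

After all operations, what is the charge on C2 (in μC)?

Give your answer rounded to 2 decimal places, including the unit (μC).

Initial: C1(4μF, Q=1μC, V=0.25V), C2(3μF, Q=17μC, V=5.67V), C3(1μF, Q=5μC, V=5.00V), C4(6μF, Q=4μC, V=0.67V)
Op 1: CLOSE 4-2: Q_total=21.00, C_total=9.00, V=2.33; Q4=14.00, Q2=7.00; dissipated=25.000
Op 2: CLOSE 1-2: Q_total=8.00, C_total=7.00, V=1.14; Q1=4.57, Q2=3.43; dissipated=3.720
Op 3: CLOSE 4-3: Q_total=19.00, C_total=7.00, V=2.71; Q4=16.29, Q3=2.71; dissipated=3.048
Op 4: CLOSE 2-3: Q_total=6.14, C_total=4.00, V=1.54; Q2=4.61, Q3=1.54; dissipated=0.926
Final charges: Q1=4.57, Q2=4.61, Q3=1.54, Q4=16.29

Answer: 4.61 μC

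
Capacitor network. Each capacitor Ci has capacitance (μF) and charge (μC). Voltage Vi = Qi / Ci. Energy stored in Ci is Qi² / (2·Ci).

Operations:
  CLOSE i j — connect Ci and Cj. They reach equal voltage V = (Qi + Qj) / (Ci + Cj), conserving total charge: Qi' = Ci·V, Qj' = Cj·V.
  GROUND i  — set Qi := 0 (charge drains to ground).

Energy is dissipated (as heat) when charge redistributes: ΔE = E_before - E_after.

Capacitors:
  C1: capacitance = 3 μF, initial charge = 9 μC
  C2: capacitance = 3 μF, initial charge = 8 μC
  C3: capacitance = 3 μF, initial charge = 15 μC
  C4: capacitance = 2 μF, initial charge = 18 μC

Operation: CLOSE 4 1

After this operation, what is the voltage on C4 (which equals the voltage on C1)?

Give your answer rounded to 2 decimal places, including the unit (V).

Initial: C1(3μF, Q=9μC, V=3.00V), C2(3μF, Q=8μC, V=2.67V), C3(3μF, Q=15μC, V=5.00V), C4(2μF, Q=18μC, V=9.00V)
Op 1: CLOSE 4-1: Q_total=27.00, C_total=5.00, V=5.40; Q4=10.80, Q1=16.20; dissipated=21.600

Answer: 5.40 V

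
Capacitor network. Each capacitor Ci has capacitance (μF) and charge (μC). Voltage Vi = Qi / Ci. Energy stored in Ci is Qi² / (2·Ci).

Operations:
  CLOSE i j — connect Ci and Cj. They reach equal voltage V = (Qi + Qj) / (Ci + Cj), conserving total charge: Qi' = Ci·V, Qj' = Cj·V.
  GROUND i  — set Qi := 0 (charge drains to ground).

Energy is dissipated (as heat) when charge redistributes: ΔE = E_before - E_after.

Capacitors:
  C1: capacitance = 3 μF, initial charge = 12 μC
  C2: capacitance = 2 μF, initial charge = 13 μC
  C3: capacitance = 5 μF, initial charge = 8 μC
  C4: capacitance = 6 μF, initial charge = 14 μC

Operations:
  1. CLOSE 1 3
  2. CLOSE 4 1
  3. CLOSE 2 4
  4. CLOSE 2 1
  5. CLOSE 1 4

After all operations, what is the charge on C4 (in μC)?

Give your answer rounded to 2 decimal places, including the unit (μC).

Answer: 19.27 μC

Derivation:
Initial: C1(3μF, Q=12μC, V=4.00V), C2(2μF, Q=13μC, V=6.50V), C3(5μF, Q=8μC, V=1.60V), C4(6μF, Q=14μC, V=2.33V)
Op 1: CLOSE 1-3: Q_total=20.00, C_total=8.00, V=2.50; Q1=7.50, Q3=12.50; dissipated=5.400
Op 2: CLOSE 4-1: Q_total=21.50, C_total=9.00, V=2.39; Q4=14.33, Q1=7.17; dissipated=0.028
Op 3: CLOSE 2-4: Q_total=27.33, C_total=8.00, V=3.42; Q2=6.83, Q4=20.50; dissipated=12.676
Op 4: CLOSE 2-1: Q_total=14.00, C_total=5.00, V=2.80; Q2=5.60, Q1=8.40; dissipated=0.634
Op 5: CLOSE 1-4: Q_total=28.90, C_total=9.00, V=3.21; Q1=9.63, Q4=19.27; dissipated=0.380
Final charges: Q1=9.63, Q2=5.60, Q3=12.50, Q4=19.27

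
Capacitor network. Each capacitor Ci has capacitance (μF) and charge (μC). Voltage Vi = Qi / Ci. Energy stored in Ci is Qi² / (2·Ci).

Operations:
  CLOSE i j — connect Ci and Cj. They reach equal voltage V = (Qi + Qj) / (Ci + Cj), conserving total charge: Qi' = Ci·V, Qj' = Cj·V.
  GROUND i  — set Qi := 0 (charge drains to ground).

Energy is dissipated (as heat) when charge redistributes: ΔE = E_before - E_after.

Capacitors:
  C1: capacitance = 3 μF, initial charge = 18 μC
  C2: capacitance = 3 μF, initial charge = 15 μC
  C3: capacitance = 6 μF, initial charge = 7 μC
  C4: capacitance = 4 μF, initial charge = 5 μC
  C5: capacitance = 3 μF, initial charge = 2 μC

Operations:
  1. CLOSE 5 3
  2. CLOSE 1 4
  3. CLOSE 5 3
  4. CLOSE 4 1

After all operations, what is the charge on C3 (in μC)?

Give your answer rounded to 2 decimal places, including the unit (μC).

Answer: 6.00 μC

Derivation:
Initial: C1(3μF, Q=18μC, V=6.00V), C2(3μF, Q=15μC, V=5.00V), C3(6μF, Q=7μC, V=1.17V), C4(4μF, Q=5μC, V=1.25V), C5(3μF, Q=2μC, V=0.67V)
Op 1: CLOSE 5-3: Q_total=9.00, C_total=9.00, V=1.00; Q5=3.00, Q3=6.00; dissipated=0.250
Op 2: CLOSE 1-4: Q_total=23.00, C_total=7.00, V=3.29; Q1=9.86, Q4=13.14; dissipated=19.339
Op 3: CLOSE 5-3: Q_total=9.00, C_total=9.00, V=1.00; Q5=3.00, Q3=6.00; dissipated=0.000
Op 4: CLOSE 4-1: Q_total=23.00, C_total=7.00, V=3.29; Q4=13.14, Q1=9.86; dissipated=0.000
Final charges: Q1=9.86, Q2=15.00, Q3=6.00, Q4=13.14, Q5=3.00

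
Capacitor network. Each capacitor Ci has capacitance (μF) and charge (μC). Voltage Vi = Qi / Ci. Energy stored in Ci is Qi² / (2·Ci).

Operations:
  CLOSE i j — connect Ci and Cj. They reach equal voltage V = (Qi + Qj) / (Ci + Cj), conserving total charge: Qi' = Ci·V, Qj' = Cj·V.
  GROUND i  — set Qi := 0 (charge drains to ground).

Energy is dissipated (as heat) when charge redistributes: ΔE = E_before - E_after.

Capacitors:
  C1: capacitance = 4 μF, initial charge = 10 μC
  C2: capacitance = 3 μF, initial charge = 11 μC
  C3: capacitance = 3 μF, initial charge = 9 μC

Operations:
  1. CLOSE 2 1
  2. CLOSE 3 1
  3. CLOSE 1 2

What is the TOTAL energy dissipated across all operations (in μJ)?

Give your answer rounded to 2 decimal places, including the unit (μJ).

Initial: C1(4μF, Q=10μC, V=2.50V), C2(3μF, Q=11μC, V=3.67V), C3(3μF, Q=9μC, V=3.00V)
Op 1: CLOSE 2-1: Q_total=21.00, C_total=7.00, V=3.00; Q2=9.00, Q1=12.00; dissipated=1.167
Op 2: CLOSE 3-1: Q_total=21.00, C_total=7.00, V=3.00; Q3=9.00, Q1=12.00; dissipated=0.000
Op 3: CLOSE 1-2: Q_total=21.00, C_total=7.00, V=3.00; Q1=12.00, Q2=9.00; dissipated=0.000
Total dissipated: 1.167 μJ

Answer: 1.17 μJ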